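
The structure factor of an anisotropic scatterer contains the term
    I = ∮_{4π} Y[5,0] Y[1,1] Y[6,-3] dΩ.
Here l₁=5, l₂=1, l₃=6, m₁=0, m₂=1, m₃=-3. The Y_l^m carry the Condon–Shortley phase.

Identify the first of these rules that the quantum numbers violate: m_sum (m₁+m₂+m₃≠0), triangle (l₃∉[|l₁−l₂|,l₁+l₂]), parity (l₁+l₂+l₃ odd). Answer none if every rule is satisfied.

m₁+m₂+m₃ = 0 + 1 − 3 = -2  ✗
triangle: |5−1|=4 ≤ l₃=6 ≤ 5+1=6
parity: l₁+l₂+l₃ = 12 is even

m_sum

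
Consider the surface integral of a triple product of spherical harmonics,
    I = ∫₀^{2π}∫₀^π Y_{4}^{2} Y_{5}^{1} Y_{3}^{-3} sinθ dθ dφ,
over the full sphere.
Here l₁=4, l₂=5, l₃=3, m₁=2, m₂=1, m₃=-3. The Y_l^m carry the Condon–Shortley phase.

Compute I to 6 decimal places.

Checks pass: Σm=0; 12 even; l₃=3∈[1,9].
(2·4+1)(2·5+1)(2·3+1) = 693
Δ: 6! 2! 4! / 13! → 1/180180
sum: t=2:+1/576 t=3:−1/144 t=4:+1/576 = -1/288
3j²(4 5 3; 0 0 0) = Δ·Π!·Σ² = 20/1001  (sign +1)
sum: t=2:+1/2304 = 1/2304
3j²(4 5 3; 2 1 -3) = Δ·Π!·Σ² = 75/4004  (sign +1)
combine: 4πI² = 693·20/1001·75/4004 = 3375/13013
take √, sign +1: I = 0.14366244

0.143662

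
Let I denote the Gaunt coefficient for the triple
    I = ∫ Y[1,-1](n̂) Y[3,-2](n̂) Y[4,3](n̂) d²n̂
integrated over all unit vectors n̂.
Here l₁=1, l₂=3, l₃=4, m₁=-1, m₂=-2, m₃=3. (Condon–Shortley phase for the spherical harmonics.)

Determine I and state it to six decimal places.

Rules hold: Σm=0, L=8 even, 2≤4≤4.
N = 3·7·9 = 189
Δ = 0!·2!·6!/9! = 1/252
Racah Σ t=0..0: t=0:+1/36 = 1/36
⇒ 3j(1 3 4; 0 0 0)² = 4/63, sgn +1
Racah Σ t=0..0: t=0:+1/240 = 1/240
⇒ 3j(1 3 4; -1 -2 3)² = 1/12, sgn -1
4πI² = N·(3j₀)²·(3jₘ)² = 1/1
I = -1·√(1/4π) = -0.28209479

-0.282095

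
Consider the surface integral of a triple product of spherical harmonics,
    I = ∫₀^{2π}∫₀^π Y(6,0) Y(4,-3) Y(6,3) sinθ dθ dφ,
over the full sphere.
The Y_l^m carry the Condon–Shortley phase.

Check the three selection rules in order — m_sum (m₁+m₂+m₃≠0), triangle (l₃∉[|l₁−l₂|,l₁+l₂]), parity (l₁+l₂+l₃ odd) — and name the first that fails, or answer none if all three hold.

Σmᵢ = 0  ✓
l₃∈[|l₁−l₂|,l₁+l₂]=[2,10], have l₃=6  ✓
Σlᵢ = 16 ⇒ even  ✓

none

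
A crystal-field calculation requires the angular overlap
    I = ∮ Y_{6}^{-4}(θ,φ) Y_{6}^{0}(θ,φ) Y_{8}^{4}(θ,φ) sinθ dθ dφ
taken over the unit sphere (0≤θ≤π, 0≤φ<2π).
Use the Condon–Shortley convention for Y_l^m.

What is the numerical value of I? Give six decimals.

-0.114001

Checks pass: Σm=0; 20 even; l₃=8∈[0,12].
(2·6+1)(2·6+1)(2·8+1) = 2873
Δ: 4! 8! 8! / 21! → 1/1309458150
sum: t=0:+1/49766400 t=1:−1/3110400 t=2:+1/1327104 t=3:−1/3110400 t=4:+1/49766400 = 1/6635520
3j²(6 6 8; 0 0 0) = Δ·Π!·Σ² = 350/46189  (sign +1)
sum: t=2:+1/92897280 t=3:−1/21772800 t=4:+1/49766400 = -1/66355200
3j²(6 6 8; -4 0 4) = Δ·Π!·Σ² = 63/8398  (sign -1)
combine: 4πI² = 2873·350/46189·63/8398 = 11025/67507
take √, sign -1: I = -0.11400134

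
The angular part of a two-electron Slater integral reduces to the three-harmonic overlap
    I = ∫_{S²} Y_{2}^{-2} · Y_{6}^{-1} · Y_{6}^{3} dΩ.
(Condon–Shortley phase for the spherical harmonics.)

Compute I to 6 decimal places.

Rules hold: Σm=0, L=14 even, 4≤6≤8.
N = 5·13·13 = 845
Δ = 2!·2!·10!/15! = 1/90090
Racah Σ t=0..2: t=0:+1/69120 t=1:−1/14400 t=2:+1/69120 = -7/172800
⇒ 3j(2 6 6; 0 0 0)² = 14/715, sgn -1
Racah Σ t=2..2: t=2:+1/120960 = 1/120960
⇒ 3j(2 6 6; -2 -1 3)² = 24/1001, sgn -1
4πI² = N·(3j₀)²·(3jₘ)² = 48/121
I = +1·√(0.396694/4π) = 0.17767364

0.177674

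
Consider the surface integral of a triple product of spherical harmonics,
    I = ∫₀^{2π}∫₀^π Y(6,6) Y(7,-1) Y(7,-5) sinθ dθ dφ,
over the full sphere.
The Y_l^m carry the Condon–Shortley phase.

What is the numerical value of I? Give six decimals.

Checks pass: Σm=0; 20 even; l₃=7∈[1,13].
(2·6+1)(2·7+1)(2·7+1) = 2925
Δ: 6! 6! 8! / 21! → 1/2444321880
sum: t=0:+1/2612736000 t=1:−1/20736000 t=2:+1/1658880 t=3:−1/746496 t=4:+1/1658880 t=5:−1/20736000 t=6:+1/2612736000 = -1/4354560
3j²(6 7 7; 0 0 0) = Δ·Π!·Σ² = 1000/138567  (sign +1)
sum: t=0:+1/746496000 = 1/746496000
3j²(6 7 7; 6 -1 -5) = Δ·Π!·Σ² = 616/62985  (sign +1)
combine: 4πI² = 2925·1000/138567·616/62985 = 280000/1356277
take √, sign +1: I = 0.12817398

0.128174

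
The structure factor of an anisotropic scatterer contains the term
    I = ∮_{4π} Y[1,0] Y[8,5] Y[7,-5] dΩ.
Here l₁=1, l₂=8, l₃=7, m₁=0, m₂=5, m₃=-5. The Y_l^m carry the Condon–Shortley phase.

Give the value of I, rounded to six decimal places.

Checks pass: Σm=0; 16 even; l₃=7∈[7,9].
(2·1+1)(2·8+1)(2·7+1) = 765
Δ: 2! 0! 14! / 17! → 1/2040
sum: t=1:−1/25401600 = -1/25401600
3j²(1 8 7; 0 0 0) = Δ·Π!·Σ² = 8/255  (sign +1)
sum: t=1:−1/958003200 = -1/958003200
3j²(1 8 7; 0 5 -5) = Δ·Π!·Σ² = 13/680  (sign -1)
combine: 4πI² = 765·8/255·13/680 = 39/85
take √, sign -1: I = -0.19108118

-0.191081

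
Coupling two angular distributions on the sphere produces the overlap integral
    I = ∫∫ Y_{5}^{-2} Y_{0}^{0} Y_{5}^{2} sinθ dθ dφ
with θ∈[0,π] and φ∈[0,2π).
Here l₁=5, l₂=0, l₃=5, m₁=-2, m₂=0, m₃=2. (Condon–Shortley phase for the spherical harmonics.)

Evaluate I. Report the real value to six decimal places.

m-sum 0 ✓  L=10 even ✓  5≤5≤5 ✓
Π(2lᵢ+1) = 11×1×11 = 121
triangle coeff Δ(5,0,5) = 1/11
Σ_t [0,0]: t=0:+1/14400 = 1/14400
(3j)²=1/11 [(5 0 5; 0 0 0)], sign=-1
Σ_t [0,0]: t=0:+1/30240 = 1/30240
(3j)²=1/11 [(5 0 5; -2 0 2)], sign=-1
⇒ 4πI² = 1/1
I = (+1)√(1/1/(4π)) = 0.28209479

0.282095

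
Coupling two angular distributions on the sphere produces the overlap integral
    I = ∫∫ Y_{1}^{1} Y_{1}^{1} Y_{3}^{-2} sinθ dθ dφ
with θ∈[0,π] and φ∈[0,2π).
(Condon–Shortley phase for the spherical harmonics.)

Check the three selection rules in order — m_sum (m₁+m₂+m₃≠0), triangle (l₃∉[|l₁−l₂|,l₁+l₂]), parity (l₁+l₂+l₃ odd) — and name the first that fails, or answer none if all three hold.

triangle

m₁+m₂+m₃ = 1 + 1 − 2 = 0  ✓
triangle: |1−1|=0 ≤ l₃=3 ≤ 1+1=2  ✗
parity: l₁+l₂+l₃ = 5 is odd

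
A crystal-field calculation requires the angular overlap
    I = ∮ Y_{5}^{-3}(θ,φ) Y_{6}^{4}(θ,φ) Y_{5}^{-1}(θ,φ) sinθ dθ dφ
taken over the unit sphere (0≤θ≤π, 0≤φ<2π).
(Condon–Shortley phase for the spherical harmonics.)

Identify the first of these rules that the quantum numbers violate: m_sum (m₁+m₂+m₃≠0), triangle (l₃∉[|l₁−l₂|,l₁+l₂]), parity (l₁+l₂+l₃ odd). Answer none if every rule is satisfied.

m₁+m₂+m₃ = -3 + 4 − 1 = 0  ✓
triangle: |5−6|=1 ≤ l₃=5 ≤ 5+6=11  ✓
parity: l₁+l₂+l₃ = 16 is even  ✓

none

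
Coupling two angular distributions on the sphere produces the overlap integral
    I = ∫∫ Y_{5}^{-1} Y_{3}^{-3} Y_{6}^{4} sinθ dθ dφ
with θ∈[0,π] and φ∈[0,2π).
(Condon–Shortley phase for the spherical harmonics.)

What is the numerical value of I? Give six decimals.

Checks pass: Σm=0; 14 even; l₃=6∈[2,8].
(2·5+1)(2·3+1)(2·6+1) = 1001
Δ: 2! 8! 4! / 15! → 1/675675
sum: t=0:+1/8640 t=1:−1/2304 t=2:+1/8640 = -7/34560
3j²(5 3 6; 0 0 0) = Δ·Π!·Σ² = 7/429  (sign -1)
sum: t=0:+1/69120 = 1/69120
3j²(5 3 6; -1 -3 4) = Δ·Π!·Σ² = 4/143  (sign +1)
combine: 4πI² = 1001·7/429·4/143 = 196/429
take √, sign -1: I = -0.19067531

-0.190675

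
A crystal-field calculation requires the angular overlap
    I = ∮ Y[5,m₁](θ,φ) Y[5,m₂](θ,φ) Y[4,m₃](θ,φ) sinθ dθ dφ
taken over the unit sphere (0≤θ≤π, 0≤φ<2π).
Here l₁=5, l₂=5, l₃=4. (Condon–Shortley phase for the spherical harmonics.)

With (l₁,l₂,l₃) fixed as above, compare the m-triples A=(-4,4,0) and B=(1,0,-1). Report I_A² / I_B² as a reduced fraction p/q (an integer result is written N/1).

l's match ⇒ only the (l;m) 3-j factors differ between A and B.
A: triangle coeff Δ(5,5,4) = 1/3153150; Σ_t [5,6]: t=5:−1/69120 t=6:+1/25920 = 1/41472; (3j)²=2/143 [(5 5 4; -4 4 0)], sign=+1
B: triangle coeff Δ(5,5,4) = 1/3153150; Σ_t [1,4]: t=1:−1/17280 t=2:+1/1152 t=3:−1/864 t=4:+1/6912 = -7/34560; (3j)²=1/429 [(5 5 4; 1 0 -1)], sign=+1
I_A²/I_B² = (2/143)/(1/429) = 6/1

6/1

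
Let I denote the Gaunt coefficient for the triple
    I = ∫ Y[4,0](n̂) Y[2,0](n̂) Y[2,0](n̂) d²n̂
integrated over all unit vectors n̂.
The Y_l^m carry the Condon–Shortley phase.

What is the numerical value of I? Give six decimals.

0.241796

Checks pass: Σm=0; 8 even; l₃=2∈[2,6].
(2·4+1)(2·2+1)(2·2+1) = 225
Δ: 4! 4! 0! / 9! → 1/630
sum: t=2:+1/16 = 1/16
3j²(4 2 2; 0 0 0) = Δ·Π!·Σ² = 2/35  (sign +1)
(m-triple is (0,0,0) — same symbol as above.)
combine: 4πI² = 225·2/35·2/35 = 36/49
take √, sign +1: I = 0.24179554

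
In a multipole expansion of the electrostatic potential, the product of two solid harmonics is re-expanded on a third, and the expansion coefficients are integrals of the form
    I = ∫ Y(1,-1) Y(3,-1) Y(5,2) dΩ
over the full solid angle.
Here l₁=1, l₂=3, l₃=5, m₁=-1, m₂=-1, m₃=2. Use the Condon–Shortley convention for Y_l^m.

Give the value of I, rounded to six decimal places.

|1−3|≤5≤1+3 violated ⇒ I = 0

0.000000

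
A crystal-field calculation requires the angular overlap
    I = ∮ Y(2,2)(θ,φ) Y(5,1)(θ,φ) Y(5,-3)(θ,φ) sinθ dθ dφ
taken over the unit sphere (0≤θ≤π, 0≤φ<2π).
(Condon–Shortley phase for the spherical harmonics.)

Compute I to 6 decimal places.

m-sum 0 ✓  L=12 even ✓  3≤5≤7 ✓
Π(2lᵢ+1) = 5×11×11 = 605
triangle coeff Δ(2,5,5) = 1/38610
Σ_t [0,2]: t=0:+1/2880 t=1:−1/576 t=2:+1/2880 = -1/960
(3j)²=10/429 [(2 5 5; 0 0 0)], sign=+1
Σ_t [0,0]: t=0:+1/5760 = 1/5760
(3j)²=56/2145 [(2 5 5; 2 1 -3)], sign=+1
⇒ 4πI² = 560/1521
I = (+1)√(560/1521/(4π)) = 0.17116875

0.171169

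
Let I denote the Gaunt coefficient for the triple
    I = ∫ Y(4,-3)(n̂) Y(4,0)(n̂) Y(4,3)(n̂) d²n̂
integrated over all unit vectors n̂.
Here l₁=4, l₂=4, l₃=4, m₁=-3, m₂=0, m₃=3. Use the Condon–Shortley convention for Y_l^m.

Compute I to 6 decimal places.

m-sum 0 ✓  L=12 even ✓  0≤4≤8 ✓
Π(2lᵢ+1) = 9×9×9 = 729
triangle coeff Δ(4,4,4) = 1/450450
Σ_t [0,4]: t=0:+1/13824 t=1:−1/216 t=2:+1/64 t=3:−1/216 t=4:+1/13824 = 5/768
(3j)²=18/1001 [(4 4 4; 0 0 0)], sign=+1
Σ_t [3,4]: t=3:−1/864 t=4:+1/3456 = -1/1152
(3j)²=7/286 [(4 4 4; -3 0 3)], sign=+1
⇒ 4πI² = 6561/20449
I = (+1)√(6561/20449/(4π)) = 0.15978796

0.159788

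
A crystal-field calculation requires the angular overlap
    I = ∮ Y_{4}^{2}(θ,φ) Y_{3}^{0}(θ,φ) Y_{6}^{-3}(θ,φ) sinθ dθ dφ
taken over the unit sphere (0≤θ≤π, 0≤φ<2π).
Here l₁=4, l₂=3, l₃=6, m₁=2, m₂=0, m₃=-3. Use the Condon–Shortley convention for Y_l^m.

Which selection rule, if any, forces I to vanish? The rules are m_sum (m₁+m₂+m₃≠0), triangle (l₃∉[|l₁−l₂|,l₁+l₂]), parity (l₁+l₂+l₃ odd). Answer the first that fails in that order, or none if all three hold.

Σmᵢ = -1  ✗
l₃∈[|l₁−l₂|,l₁+l₂]=[1,7], have l₃=6
Σlᵢ = 13 ⇒ odd

m_sum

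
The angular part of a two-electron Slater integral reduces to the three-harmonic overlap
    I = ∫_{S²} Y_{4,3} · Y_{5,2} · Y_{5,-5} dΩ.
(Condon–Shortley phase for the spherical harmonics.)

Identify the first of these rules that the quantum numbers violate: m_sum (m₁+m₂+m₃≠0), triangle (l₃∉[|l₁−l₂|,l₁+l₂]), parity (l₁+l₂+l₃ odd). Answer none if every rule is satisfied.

none

Σmᵢ = 0  ✓
l₃∈[|l₁−l₂|,l₁+l₂]=[1,9], have l₃=5  ✓
Σlᵢ = 14 ⇒ even  ✓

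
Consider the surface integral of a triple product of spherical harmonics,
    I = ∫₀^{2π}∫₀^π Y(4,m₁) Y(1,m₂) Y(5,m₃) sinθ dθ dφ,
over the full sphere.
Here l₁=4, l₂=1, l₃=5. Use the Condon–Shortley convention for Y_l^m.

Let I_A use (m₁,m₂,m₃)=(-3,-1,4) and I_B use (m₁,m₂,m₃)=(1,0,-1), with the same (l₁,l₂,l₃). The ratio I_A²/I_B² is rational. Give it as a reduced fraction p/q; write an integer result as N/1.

Same 4,1,5: normalisation and zero-m 3j drop out of the ratio.
A: Δ: 0! 8! 2! / 11! → 1/495; sum: t=0:+1/10080 = 1/10080; 3j²(4 1 5; -3 -1 4) = Δ·Π!·Σ² = 4/55  (sign -1)
B: Δ: 0! 8! 2! / 11! → 1/495; sum: t=0:+1/720 = 1/720; 3j²(4 1 5; 1 0 -1) = Δ·Π!·Σ² = 8/165  (sign +1)
I_A²/I_B² = (4/55)/(8/165) = 3/2

3/2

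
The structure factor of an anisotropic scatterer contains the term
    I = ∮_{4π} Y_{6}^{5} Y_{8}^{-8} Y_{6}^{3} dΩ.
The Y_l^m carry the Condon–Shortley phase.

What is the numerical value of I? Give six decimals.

Checks pass: Σm=0; 20 even; l₃=6∈[2,14].
(2·6+1)(2·8+1)(2·6+1) = 2873
Δ: 8! 4! 8! / 21! → 1/1309458150
sum: t=2:+1/49766400 t=3:−1/3110400 t=4:+1/1327104 t=5:−1/3110400 t=6:+1/49766400 = 1/6635520
3j²(6 8 6; 0 0 0) = Δ·Π!·Σ² = 350/46189  (sign +1)
sum: t=0:+1/9754214400 = 1/9754214400
3j²(6 8 6; 5 -8 3) = Δ·Π!·Σ² = 33/2261  (sign -1)
combine: 4πI² = 2873·350/46189·33/2261 = 1950/6137
take √, sign -1: I = -0.15901362

-0.159014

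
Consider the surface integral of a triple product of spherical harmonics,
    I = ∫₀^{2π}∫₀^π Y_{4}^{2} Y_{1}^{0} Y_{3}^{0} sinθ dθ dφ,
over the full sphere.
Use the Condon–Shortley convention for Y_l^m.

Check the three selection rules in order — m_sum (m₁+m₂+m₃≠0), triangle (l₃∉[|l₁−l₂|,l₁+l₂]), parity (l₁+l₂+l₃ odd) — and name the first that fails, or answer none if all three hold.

Σmᵢ = 2  ✗
l₃∈[|l₁−l₂|,l₁+l₂]=[3,5], have l₃=3
Σlᵢ = 8 ⇒ even

m_sum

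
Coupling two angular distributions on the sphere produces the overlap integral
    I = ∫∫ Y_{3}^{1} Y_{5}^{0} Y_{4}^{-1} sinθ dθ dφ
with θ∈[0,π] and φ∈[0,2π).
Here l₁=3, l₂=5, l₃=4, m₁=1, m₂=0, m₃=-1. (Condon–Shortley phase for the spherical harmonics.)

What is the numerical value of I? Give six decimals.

-0.009577

Rules hold: Σm=0, L=12 even, 2≤4≤8.
N = 7·11·9 = 693
Δ = 4!·2!·6!/13! = 1/180180
Racah Σ t=1..3: t=1:−1/576 t=2:+1/144 t=3:−1/576 = 1/288
⇒ 3j(3 5 4; 0 0 0)² = 20/1001, sgn +1
Racah Σ t=0..2: t=0:+1/5760 t=1:−1/288 t=2:+1/288 = 1/5760
⇒ 3j(3 5 4; 1 0 -1)² = 1/12012, sgn -1
4πI² = N·(3j₀)²·(3jₘ)² = 15/13013
I = -1·√(0.00115269/4π) = -0.00957750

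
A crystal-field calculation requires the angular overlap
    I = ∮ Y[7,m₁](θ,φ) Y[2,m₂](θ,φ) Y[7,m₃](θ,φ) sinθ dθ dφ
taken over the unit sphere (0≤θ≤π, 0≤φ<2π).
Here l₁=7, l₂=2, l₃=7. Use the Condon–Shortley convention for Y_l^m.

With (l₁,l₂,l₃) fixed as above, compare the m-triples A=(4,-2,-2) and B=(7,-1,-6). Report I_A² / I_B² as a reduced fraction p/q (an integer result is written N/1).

1100/1183

Same 7,2,7: normalisation and zero-m 3j drop out of the ratio.
A: Δ: 2! 12! 2! / 17! → 1/185640; sum: t=0:+1/8709120 = 1/8709120; 3j²(7 2 7; 4 -2 -2) = Δ·Π!·Σ² = 55/3094  (sign -1)
B: Δ: 2! 12! 2! / 17! → 1/185640; sum: t=0:+1/958003200 = 1/958003200; 3j²(7 2 7; 7 -1 -6) = Δ·Π!·Σ² = 13/680  (sign -1)
I_A²/I_B² = (55/3094)/(13/680) = 1100/1183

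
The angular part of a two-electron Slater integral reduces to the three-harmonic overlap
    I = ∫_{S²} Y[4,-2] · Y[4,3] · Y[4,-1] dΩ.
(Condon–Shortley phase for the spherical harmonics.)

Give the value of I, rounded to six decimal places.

-0.063661

m-sum 0 ✓  L=12 even ✓  0≤4≤8 ✓
Π(2lᵢ+1) = 9×9×9 = 729
triangle coeff Δ(4,4,4) = 1/450450
Σ_t [0,4]: t=0:+1/13824 t=1:−1/216 t=2:+1/64 t=3:−1/216 t=4:+1/13824 = 5/768
(3j)²=18/1001 [(4 4 4; 0 0 0)], sign=+1
Σ_t [3,4]: t=3:−1/864 t=4:+1/576 = 1/1728
(3j)²=5/1287 [(4 4 4; -2 3 -1)], sign=-1
⇒ 4πI² = 7290/143143
I = (-1)√(7290/143143/(4π)) = -0.06366105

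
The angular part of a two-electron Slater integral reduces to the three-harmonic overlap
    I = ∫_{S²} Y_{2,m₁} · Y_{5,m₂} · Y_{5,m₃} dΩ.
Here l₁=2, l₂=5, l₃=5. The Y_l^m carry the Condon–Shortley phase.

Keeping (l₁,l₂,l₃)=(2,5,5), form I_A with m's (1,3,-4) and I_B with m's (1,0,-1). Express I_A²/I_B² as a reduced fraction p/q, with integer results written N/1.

Shared (l₁,l₂,l₃)=(2,5,5): N and (l;000)² cancel in I_A²/I_B².
A: Δ = 2!·2!·8!/13! = 1/38610; Racah Σ t=0..1: t=0:+1/80640 t=1:−1/10080 = -1/11520; ⇒ 3j(2 5 5; 1 3 -4)² = 49/1430, sgn +1
B: Δ = 2!·2!·8!/13! = 1/38610; Racah Σ t=0..1: t=0:+1/1440 t=1:−1/1152 = -1/5760; ⇒ 3j(2 5 5; 1 0 -1)² = 1/858, sgn -1
I_A²/I_B² = (49/1430)/(1/858) = 147/5

147/5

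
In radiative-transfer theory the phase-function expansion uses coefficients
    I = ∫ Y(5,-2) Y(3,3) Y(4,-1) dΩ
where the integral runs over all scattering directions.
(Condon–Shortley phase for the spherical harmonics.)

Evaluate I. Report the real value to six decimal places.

-0.179179

Checks pass: Σm=0; 12 even; l₃=4∈[2,8].
(2·5+1)(2·3+1)(2·4+1) = 693
Δ: 4! 6! 2! / 13! → 1/180180
sum: t=1:−1/576 t=2:+1/144 t=3:−1/576 = 1/288
3j²(5 3 4; 0 0 0) = Δ·Π!·Σ² = 20/1001  (sign +1)
sum: t=4:+1/1728 = 1/1728
3j²(5 3 4; -2 3 -1) = Δ·Π!·Σ² = 25/858  (sign -1)
combine: 4πI² = 693·20/1001·25/858 = 750/1859
take √, sign -1: I = -0.17917854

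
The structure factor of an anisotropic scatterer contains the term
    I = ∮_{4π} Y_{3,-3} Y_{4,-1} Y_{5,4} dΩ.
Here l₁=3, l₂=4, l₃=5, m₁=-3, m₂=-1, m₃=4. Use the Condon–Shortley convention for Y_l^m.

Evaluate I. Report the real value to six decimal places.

m-sum 0 ✓  L=12 even ✓  1≤5≤7 ✓
Π(2lᵢ+1) = 7×9×11 = 693
triangle coeff Δ(3,4,5) = 1/180180
Σ_t [0,2]: t=0:+1/576 t=1:−1/144 t=2:+1/576 = -1/288
(3j)²=20/1001 [(3 4 5; 0 0 0)], sign=+1
Σ_t [2,2]: t=2:+1/5760 = 1/5760
(3j)²=9/286 [(3 4 5; -3 -1 4)], sign=-1
⇒ 4πI² = 810/1859
I = (-1)√(810/1859/(4π)) = -0.18620781

-0.186208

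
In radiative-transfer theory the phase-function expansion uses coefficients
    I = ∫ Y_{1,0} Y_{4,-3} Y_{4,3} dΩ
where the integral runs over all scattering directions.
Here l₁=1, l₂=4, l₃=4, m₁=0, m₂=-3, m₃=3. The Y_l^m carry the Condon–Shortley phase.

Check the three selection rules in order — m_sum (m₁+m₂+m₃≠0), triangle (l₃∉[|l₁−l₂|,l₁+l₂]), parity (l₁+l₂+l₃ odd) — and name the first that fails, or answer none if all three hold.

azimuthal sum: 0 − 3 + 3 = 0  ✓
3 ≤ 4 ≤ 5 (triangle on l)  ✓
L = 1 + 4 + 4 = 9 (odd)  ✗

parity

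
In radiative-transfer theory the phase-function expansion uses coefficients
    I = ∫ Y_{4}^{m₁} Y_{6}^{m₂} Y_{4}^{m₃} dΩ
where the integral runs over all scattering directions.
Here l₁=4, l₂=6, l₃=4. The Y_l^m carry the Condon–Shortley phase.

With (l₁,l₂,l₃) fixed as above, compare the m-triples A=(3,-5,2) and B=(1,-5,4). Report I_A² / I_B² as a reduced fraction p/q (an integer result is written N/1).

1/4

Shared (l₁,l₂,l₃)=(4,6,4): N and (l;000)² cancel in I_A²/I_B².
A: Δ = 6!·2!·6!/15! = 1/1261260; Racah Σ t=0..1: t=0:+1/86400 t=1:−1/172800 = 1/172800; ⇒ 3j(4 6 4; 3 -5 2)² = 1/130, sgn +1
B: Δ = 6!·2!·6!/15! = 1/1261260; Racah Σ t=1..1: t=1:−1/172800 = -1/172800; ⇒ 3j(4 6 4; 1 -5 4)² = 2/65, sgn -1
I_A²/I_B² = (1/130)/(2/65) = 1/4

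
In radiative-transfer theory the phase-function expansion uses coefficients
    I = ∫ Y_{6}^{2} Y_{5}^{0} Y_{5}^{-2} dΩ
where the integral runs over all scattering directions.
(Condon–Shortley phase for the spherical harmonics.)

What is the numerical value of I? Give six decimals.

Checks pass: Σm=0; 16 even; l₃=5∈[1,11].
(2·6+1)(2·5+1)(2·5+1) = 1573
Δ: 6! 6! 4! / 17! → 1/28588560
sum: t=1:−1/345600 t=2:+1/13824 t=3:−1/5184 t=4:+1/13824 t=5:−1/345600 = -7/129600
3j²(6 5 5; 0 0 0) = Δ·Π!·Σ² = 80/7293  (sign +1)
sum: t=1:−1/103680 t=2:+1/13824 t=3:−1/17280 t=4:+1/207360 = 1/103680
3j²(6 5 5; 2 0 -2) = Δ·Π!·Σ² = 10/7293  (sign -1)
combine: 4πI² = 1573·80/7293·10/7293 = 800/33813
take √, sign -1: I = -0.04339086

-0.043391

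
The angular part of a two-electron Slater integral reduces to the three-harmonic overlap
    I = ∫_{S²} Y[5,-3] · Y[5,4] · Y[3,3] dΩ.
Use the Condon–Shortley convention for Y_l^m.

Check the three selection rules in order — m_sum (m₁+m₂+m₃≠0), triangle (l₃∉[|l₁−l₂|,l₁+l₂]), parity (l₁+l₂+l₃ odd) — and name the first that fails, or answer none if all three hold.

m_sum

Σmᵢ = 4  ✗
l₃∈[|l₁−l₂|,l₁+l₂]=[0,10], have l₃=3
Σlᵢ = 13 ⇒ odd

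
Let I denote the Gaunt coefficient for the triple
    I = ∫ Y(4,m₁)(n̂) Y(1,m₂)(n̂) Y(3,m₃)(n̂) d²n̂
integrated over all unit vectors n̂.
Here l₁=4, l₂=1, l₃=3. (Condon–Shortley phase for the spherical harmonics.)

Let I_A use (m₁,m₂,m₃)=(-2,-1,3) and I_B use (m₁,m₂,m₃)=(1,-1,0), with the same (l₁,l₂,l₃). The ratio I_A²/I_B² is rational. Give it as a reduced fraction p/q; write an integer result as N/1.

Same 4,1,3: normalisation and zero-m 3j drop out of the ratio.
A: Δ: 2! 6! 0! / 9! → 1/252; sum: t=0:+1/1440 = 1/1440; 3j²(4 1 3; -2 -1 3) = Δ·Π!·Σ² = 1/252  (sign +1)
B: Δ: 2! 6! 0! / 9! → 1/252; sum: t=0:+1/72 = 1/72; 3j²(4 1 3; 1 -1 0) = Δ·Π!·Σ² = 5/126  (sign -1)
I_A²/I_B² = (1/252)/(5/126) = 1/10

1/10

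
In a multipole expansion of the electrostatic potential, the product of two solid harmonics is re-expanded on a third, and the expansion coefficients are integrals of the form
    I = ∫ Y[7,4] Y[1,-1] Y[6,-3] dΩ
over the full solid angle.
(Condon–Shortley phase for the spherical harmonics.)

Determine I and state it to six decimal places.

0.259489

Rules hold: Σm=0, L=14 even, 6≤6≤8.
N = 15·3·13 = 585
Δ = 2!·12!·0!/15! = 1/1365
Racah Σ t=1..1: t=1:−1/518400 = -1/518400
⇒ 3j(7 1 6; 0 0 0)² = 7/195, sgn -1
Racah Σ t=0..0: t=0:+1/4354560 = 1/4354560
⇒ 3j(7 1 6; 4 -1 -3)² = 11/273, sgn -1
4πI² = N·(3j₀)²·(3jₘ)² = 11/13
I = +1·√(0.846154/4π) = 0.25948947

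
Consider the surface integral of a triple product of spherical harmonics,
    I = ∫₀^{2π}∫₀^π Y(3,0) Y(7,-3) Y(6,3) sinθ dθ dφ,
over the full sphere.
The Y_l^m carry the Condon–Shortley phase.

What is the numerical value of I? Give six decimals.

-0.008134

Checks pass: Σm=0; 16 even; l₃=6∈[4,10].
(2·3+1)(2·7+1)(2·6+1) = 1365
Δ: 4! 2! 10! / 17! → 1/2042040
sum: t=1:−1/207360 t=2:+1/57600 t=3:−1/207360 = 1/129600
3j²(3 7 6; 0 0 0) = Δ·Π!·Σ² = 168/12155  (sign +1)
sum: t=1:−1/362880 t=2:+1/322560 t=3:−1/4354560 = 1/8709120
3j²(3 7 6; 0 -3 3) = Δ·Π!·Σ² = 3/68068  (sign -1)
combine: 4πI² = 1365·168/12155·3/68068 = 378/454597
take √, sign -1: I = -0.00813444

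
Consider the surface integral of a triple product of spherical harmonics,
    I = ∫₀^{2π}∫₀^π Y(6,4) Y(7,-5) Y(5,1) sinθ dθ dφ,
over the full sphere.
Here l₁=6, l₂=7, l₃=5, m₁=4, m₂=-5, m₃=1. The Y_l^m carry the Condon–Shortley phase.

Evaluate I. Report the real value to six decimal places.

Checks pass: Σm=0; 18 even; l₃=5∈[1,13].
(2·6+1)(2·7+1)(2·5+1) = 2145
Δ: 8! 4! 6! / 19! → 1/174594420
sum: t=2:+1/4147200 t=3:−1/207360 t=4:+1/82944 t=5:−1/207360 t=6:+1/4147200 = 1/345600
3j²(6 7 5; 0 0 0) = Δ·Π!·Σ² = 420/46189  (sign -1)
sum: t=0:+1/7741440 t=1:−1/3628800 t=2:+1/24883200 = -37/348364800
3j²(6 7 5; 4 -5 1) = Δ·Π!·Σ² = 1369/176358  (sign -1)
combine: 4πI² = 2145·420/46189·1369/176358 = 205350/1356277
take √, sign +1: I = 0.10976610

0.109766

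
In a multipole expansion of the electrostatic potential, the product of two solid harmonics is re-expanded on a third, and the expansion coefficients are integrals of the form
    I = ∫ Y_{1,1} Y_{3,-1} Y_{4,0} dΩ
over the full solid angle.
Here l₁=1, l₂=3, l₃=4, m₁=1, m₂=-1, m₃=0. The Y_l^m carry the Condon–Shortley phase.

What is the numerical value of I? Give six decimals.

Checks pass: Σm=0; 8 even; l₃=4∈[2,4].
(2·1+1)(2·3+1)(2·4+1) = 189
Δ: 0! 2! 6! / 9! → 1/252
sum: t=0:+1/36 = 1/36
3j²(1 3 4; 0 0 0) = Δ·Π!·Σ² = 4/63  (sign +1)
sum: t=0:+1/96 = 1/96
3j²(1 3 4; 1 -1 0) = Δ·Π!·Σ² = 1/42  (sign +1)
combine: 4πI² = 189·4/63·1/42 = 2/7
take √, sign +1: I = 0.15078601

0.150786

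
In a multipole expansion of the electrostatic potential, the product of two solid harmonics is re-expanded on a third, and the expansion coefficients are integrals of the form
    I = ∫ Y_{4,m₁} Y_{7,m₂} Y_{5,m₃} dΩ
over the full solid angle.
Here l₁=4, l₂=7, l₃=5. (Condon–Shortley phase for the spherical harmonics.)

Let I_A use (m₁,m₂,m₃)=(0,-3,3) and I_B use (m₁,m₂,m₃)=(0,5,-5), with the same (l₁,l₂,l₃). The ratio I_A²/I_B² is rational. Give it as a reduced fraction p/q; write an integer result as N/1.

529/4455

l's match ⇒ only the (l;m) 3-j factors differ between A and B.
A: triangle coeff Δ(4,7,5) = 1/6126120; Σ_t [2,4]: t=2:+1/138240 t=3:−1/181440 t=4:+1/3870720 = 23/11612160; (3j)²=529/204204 [(4 7 5; 0 -3 3)], sign=+1
B: triangle coeff Δ(4,7,5) = 1/6126120; Σ_t [4,4]: t=4:+1/3870720 = 1/3870720; (3j)²=135/6188 [(4 7 5; 0 5 -5)], sign=+1
I_A²/I_B² = (529/204204)/(135/6188) = 529/4455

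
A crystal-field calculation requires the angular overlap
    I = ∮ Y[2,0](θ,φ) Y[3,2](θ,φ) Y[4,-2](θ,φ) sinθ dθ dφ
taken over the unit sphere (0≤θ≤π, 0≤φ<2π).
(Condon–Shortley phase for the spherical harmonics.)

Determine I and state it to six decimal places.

Σlᵢ=9 odd — θ-integrand is odd under cosθ→−cosθ; I=0

0.000000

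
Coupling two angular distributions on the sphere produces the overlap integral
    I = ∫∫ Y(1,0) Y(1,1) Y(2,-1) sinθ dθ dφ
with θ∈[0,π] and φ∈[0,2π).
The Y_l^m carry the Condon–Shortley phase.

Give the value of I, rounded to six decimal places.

Checks pass: Σm=0; 4 even; l₃=2∈[0,2].
(2·1+1)(2·1+1)(2·2+1) = 45
Δ: 0! 2! 2! / 5! → 1/30
sum: t=0:+1/1 = 1/1
3j²(1 1 2; 0 0 0) = Δ·Π!·Σ² = 2/15  (sign +1)
sum: t=0:+1/2 = 1/2
3j²(1 1 2; 0 1 -1) = Δ·Π!·Σ² = 1/10  (sign -1)
combine: 4πI² = 45·2/15·1/10 = 3/5
take √, sign -1: I = -0.21850969

-0.218510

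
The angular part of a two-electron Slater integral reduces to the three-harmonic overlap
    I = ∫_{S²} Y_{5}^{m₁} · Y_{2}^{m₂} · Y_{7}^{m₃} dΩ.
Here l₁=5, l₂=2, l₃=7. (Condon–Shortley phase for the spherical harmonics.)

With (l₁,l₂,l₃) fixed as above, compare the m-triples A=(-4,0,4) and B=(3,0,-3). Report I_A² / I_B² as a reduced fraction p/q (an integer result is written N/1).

11/18

Same 5,2,7: normalisation and zero-m 3j drop out of the ratio.
A: Δ: 0! 10! 4! / 15! → 1/15015; sum: t=0:+1/1451520 = 1/1451520; 3j²(5 2 7; -4 0 4) = Δ·Π!·Σ² = 1/91  (sign -1)
B: Δ: 0! 10! 4! / 15! → 1/15015; sum: t=0:+1/322560 = 1/322560; 3j²(5 2 7; 3 0 -3) = Δ·Π!·Σ² = 18/1001  (sign +1)
I_A²/I_B² = (1/91)/(18/1001) = 11/18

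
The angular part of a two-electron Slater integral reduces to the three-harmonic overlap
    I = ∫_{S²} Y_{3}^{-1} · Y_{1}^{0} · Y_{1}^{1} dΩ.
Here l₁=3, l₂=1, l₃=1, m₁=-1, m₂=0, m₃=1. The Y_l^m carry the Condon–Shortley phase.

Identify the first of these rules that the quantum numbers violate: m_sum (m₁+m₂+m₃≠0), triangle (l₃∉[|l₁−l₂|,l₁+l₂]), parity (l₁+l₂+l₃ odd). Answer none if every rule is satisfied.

Σmᵢ = 0  ✓
l₃∈[|l₁−l₂|,l₁+l₂]=[2,4], have l₃=1  ✗
Σlᵢ = 5 ⇒ odd

triangle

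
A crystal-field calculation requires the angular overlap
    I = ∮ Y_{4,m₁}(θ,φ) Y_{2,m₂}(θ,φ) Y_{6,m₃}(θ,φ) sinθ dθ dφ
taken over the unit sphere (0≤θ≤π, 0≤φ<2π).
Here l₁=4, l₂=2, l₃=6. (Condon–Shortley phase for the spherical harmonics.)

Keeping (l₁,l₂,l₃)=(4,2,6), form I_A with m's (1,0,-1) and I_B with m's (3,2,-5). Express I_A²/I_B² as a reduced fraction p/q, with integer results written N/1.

Same 4,2,6: normalisation and zero-m 3j drop out of the ratio.
A: Δ: 0! 8! 4! / 13! → 1/6435; sum: t=0:+1/2880 = 1/2880; 3j²(4 2 6; 1 0 -1) = Δ·Π!·Σ² = 14/429  (sign -1)
B: Δ: 0! 8! 4! / 13! → 1/6435; sum: t=0:+1/120960 = 1/120960; 3j²(4 2 6; 3 2 -5) = Δ·Π!·Σ² = 2/39  (sign -1)
I_A²/I_B² = (14/429)/(2/39) = 7/11

7/11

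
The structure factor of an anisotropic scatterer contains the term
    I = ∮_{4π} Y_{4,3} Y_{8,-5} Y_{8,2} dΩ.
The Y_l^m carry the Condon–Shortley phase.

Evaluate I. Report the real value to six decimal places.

Checks pass: Σm=0; 20 even; l₃=8∈[4,12].
(2·4+1)(2·8+1)(2·8+1) = 2601
Δ: 4! 4! 12! / 21! → 1/185175900
sum: t=0:+1/557383680 t=1:−1/21772800 t=2:+1/8294400 t=3:−1/21772800 t=4:+1/557383680 = 1/30965760
3j²(4 8 8; 0 0 0) = Δ·Π!·Σ² = 36/4199  (sign +1)
sum: t=0:+1/313528320 t=1:−1/1045094400 = 1/447897600
3j²(4 8 8; 3 -5 2) = Δ·Π!·Σ² = 77/5814  (sign +1)
combine: 4πI² = 2601·36/4199·77/5814 = 1386/4693
take √, sign +1: I = 0.15330327

0.153303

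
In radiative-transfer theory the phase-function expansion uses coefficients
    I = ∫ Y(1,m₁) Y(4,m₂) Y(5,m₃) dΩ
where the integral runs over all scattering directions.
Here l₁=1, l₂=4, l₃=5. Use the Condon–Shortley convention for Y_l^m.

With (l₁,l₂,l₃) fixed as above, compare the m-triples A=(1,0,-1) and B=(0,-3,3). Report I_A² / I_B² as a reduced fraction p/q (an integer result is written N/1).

15/16

l's match ⇒ only the (l;m) 3-j factors differ between A and B.
A: triangle coeff Δ(1,4,5) = 1/495; Σ_t [0,0]: t=0:+1/1152 = 1/1152; (3j)²=1/33 [(1 4 5; 1 0 -1)], sign=+1
B: triangle coeff Δ(1,4,5) = 1/495; Σ_t [0,0]: t=0:+1/5040 = 1/5040; (3j)²=16/495 [(1 4 5; 0 -3 3)], sign=+1
I_A²/I_B² = (1/33)/(16/495) = 15/16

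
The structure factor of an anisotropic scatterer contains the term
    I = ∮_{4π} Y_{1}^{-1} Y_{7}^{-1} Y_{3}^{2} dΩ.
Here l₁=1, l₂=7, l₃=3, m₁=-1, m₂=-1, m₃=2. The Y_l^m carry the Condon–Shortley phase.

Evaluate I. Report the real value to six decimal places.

|1−7|≤3≤1+7 violated ⇒ I = 0

0.000000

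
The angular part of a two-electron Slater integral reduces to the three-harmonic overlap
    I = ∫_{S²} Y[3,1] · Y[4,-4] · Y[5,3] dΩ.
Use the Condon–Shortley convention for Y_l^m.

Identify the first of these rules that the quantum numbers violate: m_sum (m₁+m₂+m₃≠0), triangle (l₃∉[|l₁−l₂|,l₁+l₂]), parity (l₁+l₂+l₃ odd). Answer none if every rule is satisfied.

none

m₁+m₂+m₃ = 1 − 4 + 3 = 0  ✓
triangle: |3−4|=1 ≤ l₃=5 ≤ 3+4=7  ✓
parity: l₁+l₂+l₃ = 12 is even  ✓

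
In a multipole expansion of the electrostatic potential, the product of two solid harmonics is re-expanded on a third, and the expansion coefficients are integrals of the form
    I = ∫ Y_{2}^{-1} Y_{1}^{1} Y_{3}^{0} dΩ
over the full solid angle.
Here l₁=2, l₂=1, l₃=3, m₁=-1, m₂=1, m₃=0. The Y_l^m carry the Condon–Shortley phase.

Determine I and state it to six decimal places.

Checks pass: Σm=0; 6 even; l₃=3∈[1,3].
(2·2+1)(2·1+1)(2·3+1) = 105
Δ: 0! 4! 2! / 7! → 1/105
sum: t=0:+1/4 = 1/4
3j²(2 1 3; 0 0 0) = Δ·Π!·Σ² = 3/35  (sign -1)
sum: t=0:+1/12 = 1/12
3j²(2 1 3; -1 1 0) = Δ·Π!·Σ² = 1/35  (sign -1)
combine: 4πI² = 105·3/35·1/35 = 9/35
take √, sign +1: I = 0.14304817

0.143048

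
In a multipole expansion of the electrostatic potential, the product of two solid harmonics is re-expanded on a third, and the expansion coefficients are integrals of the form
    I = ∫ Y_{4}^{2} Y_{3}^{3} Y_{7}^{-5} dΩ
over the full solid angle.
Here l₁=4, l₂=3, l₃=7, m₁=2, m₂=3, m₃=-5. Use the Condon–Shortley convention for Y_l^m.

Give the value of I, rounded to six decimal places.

-0.204818

m-sum 0 ✓  L=14 even ✓  1≤7≤7 ✓
Π(2lᵢ+1) = 9×7×15 = 945
triangle coeff Δ(4,3,7) = 1/45045
Σ_t [0,0]: t=0:+1/20736 = 1/20736
(3j)²=35/1287 [(4 3 7; 0 0 0)], sign=-1
Σ_t [0,0]: t=0:+1/1036800 = 1/1036800
(3j)²=4/195 [(4 3 7; 2 3 -5)], sign=+1
⇒ 4πI² = 980/1859
I = (-1)√(980/1859/(4π)) = -0.20481814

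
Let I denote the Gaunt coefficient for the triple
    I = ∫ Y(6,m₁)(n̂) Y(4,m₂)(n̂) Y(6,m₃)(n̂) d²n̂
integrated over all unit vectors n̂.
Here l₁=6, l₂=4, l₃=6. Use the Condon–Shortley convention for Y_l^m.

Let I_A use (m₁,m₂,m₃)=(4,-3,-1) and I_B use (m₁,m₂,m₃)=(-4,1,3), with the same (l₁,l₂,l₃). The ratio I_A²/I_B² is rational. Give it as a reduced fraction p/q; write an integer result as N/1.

Same 6,4,6: normalisation and zero-m 3j drop out of the ratio.
A: Δ: 4! 8! 4! / 17! → 1/15315300; sum: t=0:+1/207360 t=1:−1/725760 = 1/290304; 3j²(6 4 6; 4 -3 -1) = Δ·Π!·Σ² = 125/7293  (sign -1)
B: Δ: 4! 8! 4! / 17! → 1/15315300; sum: t=2:+1/967680 t=3:−1/120960 t=4:+1/207360 = -1/414720; 3j²(6 4 6; -4 1 3) = Δ·Π!·Σ² = 21/4862  (sign +1)
I_A²/I_B² = (125/7293)/(21/4862) = 250/63

250/63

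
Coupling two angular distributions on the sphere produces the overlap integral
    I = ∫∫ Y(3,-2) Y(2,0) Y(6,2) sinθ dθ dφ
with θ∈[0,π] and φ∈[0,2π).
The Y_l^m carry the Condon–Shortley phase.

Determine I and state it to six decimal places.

triangle: need 1≤l₃≤5, have 6; I=0

0.000000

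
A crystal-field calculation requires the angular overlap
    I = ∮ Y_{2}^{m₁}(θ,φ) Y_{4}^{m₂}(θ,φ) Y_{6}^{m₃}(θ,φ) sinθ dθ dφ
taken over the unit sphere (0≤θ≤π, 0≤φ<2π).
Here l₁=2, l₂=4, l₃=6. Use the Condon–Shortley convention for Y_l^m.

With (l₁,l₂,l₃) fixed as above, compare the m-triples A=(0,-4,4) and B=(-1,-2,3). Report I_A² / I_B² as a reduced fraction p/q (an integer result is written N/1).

5/28

Shared (l₁,l₂,l₃)=(2,4,6): N and (l;000)² cancel in I_A²/I_B².
A: Δ = 0!·4!·8!/13! = 1/6435; Racah Σ t=0..0: t=0:+1/161280 = 1/161280; ⇒ 3j(2 4 6; 0 -4 4)² = 1/143, sgn +1
B: Δ = 0!·4!·8!/13! = 1/6435; Racah Σ t=0..0: t=0:+1/8640 = 1/8640; ⇒ 3j(2 4 6; -1 -2 3)² = 28/715, sgn -1
I_A²/I_B² = (1/143)/(28/715) = 5/28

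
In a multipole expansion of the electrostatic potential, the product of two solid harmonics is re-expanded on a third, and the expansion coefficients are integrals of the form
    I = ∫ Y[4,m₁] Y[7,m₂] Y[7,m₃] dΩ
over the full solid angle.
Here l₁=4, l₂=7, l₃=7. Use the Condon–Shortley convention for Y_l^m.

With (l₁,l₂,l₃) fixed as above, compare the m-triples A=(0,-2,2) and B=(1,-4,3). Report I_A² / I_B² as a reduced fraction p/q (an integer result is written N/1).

63001/455455

l's match ⇒ only the (l;m) 3-j factors differ between A and B.
A: triangle coeff Δ(4,7,7) = 1/58198140; Σ_t [0,4]: t=0:+1/8294400 t=1:−1/622080 t=2:+1/483840 t=3:−1/2903040 t=4:+1/209018880 = 251/1045094400; (3j)²=63001/58198140 [(4 7 7; 0 -2 2)], sign=-1
B: triangle coeff Δ(4,7,7) = 1/58198140; Σ_t [0,3]: t=0:+1/4354560 t=1:−1/1935360 t=2:+1/8709120 t=3:−1/522547200 = -13/74649600; (3j)²=91/11628 [(4 7 7; 1 -4 3)], sign=-1
I_A²/I_B² = (63001/58198140)/(91/11628) = 63001/455455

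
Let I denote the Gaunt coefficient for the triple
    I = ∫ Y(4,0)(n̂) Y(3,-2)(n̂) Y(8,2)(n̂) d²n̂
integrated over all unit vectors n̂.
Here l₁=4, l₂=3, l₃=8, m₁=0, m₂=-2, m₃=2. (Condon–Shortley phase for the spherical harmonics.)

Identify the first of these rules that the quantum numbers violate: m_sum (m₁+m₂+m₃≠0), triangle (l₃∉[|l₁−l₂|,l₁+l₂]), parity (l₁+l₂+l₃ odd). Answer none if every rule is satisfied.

m₁+m₂+m₃ = 0 − 2 + 2 = 0  ✓
triangle: |4−3|=1 ≤ l₃=8 ≤ 4+3=7  ✗
parity: l₁+l₂+l₃ = 15 is odd

triangle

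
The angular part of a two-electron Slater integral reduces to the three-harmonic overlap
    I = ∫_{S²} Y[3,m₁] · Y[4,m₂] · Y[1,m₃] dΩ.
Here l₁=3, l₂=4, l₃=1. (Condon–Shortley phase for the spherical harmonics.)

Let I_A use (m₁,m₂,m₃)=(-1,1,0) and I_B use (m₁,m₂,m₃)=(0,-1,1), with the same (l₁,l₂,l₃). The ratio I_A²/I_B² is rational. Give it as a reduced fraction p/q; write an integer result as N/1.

l's match ⇒ only the (l;m) 3-j factors differ between A and B.
A: triangle coeff Δ(3,4,1) = 1/252; Σ_t [4,4]: t=4:+1/48 = 1/48; (3j)²=5/84 [(3 4 1; -1 1 0)], sign=-1
B: triangle coeff Δ(3,4,1) = 1/252; Σ_t [3,3]: t=3:−1/72 = -1/72; (3j)²=5/126 [(3 4 1; 0 -1 1)], sign=-1
I_A²/I_B² = (5/84)/(5/126) = 3/2

3/2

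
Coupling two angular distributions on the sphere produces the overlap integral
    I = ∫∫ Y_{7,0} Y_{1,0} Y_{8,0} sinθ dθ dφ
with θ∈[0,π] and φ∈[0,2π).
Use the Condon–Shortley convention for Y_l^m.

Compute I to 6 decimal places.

0.244780

Rules hold: Σm=0, L=16 even, 6≤8≤8.
N = 15·3·17 = 765
Δ = 0!·14!·2!/17! = 1/2040
Racah Σ t=0..0: t=0:+1/25401600 = 1/25401600
⇒ 3j(7 1 8; 0 0 0)² = 8/255, sgn +1
(m-triple is (0,0,0) — same symbol as above.)
4πI² = N·(3j₀)²·(3jₘ)² = 64/85
I = +1·√(0.752941/4π) = 0.24477981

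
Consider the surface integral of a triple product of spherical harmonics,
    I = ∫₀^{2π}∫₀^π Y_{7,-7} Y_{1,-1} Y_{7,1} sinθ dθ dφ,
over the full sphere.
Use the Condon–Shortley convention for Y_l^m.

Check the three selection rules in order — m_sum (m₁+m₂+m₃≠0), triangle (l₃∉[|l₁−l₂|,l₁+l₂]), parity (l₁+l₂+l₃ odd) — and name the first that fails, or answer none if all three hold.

m_sum

Σmᵢ = -7  ✗
l₃∈[|l₁−l₂|,l₁+l₂]=[6,8], have l₃=7
Σlᵢ = 15 ⇒ odd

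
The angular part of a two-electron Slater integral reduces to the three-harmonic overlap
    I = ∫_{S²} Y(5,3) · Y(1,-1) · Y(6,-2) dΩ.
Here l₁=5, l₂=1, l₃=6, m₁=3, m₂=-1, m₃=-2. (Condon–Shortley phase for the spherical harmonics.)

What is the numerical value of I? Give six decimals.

m-sum 0 ✓  L=12 even ✓  4≤6≤6 ✓
Π(2lᵢ+1) = 11×3×13 = 429
triangle coeff Δ(5,1,6) = 1/858
Σ_t [0,0]: t=0:+1/14400 = 1/14400
(3j)²=6/143 [(5 1 6; 0 0 0)], sign=+1
Σ_t [0,0]: t=0:+1/161280 = 1/161280
(3j)²=1/143 [(5 1 6; 3 -1 -2)], sign=+1
⇒ 4πI² = 18/143
I = (+1)√(18/143/(4π)) = 0.10008369

0.100084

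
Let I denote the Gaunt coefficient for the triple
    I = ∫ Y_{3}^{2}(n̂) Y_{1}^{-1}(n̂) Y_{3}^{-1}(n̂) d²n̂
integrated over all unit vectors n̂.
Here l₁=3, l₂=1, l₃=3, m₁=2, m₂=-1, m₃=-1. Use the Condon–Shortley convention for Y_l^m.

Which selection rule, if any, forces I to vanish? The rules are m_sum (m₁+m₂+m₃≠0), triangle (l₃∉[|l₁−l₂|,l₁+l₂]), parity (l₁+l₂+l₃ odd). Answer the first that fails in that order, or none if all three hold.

azimuthal sum: 2 − 1 − 1 = 0  ✓
2 ≤ 3 ≤ 4 (triangle on l)  ✓
L = 3 + 1 + 3 = 7 (odd)  ✗

parity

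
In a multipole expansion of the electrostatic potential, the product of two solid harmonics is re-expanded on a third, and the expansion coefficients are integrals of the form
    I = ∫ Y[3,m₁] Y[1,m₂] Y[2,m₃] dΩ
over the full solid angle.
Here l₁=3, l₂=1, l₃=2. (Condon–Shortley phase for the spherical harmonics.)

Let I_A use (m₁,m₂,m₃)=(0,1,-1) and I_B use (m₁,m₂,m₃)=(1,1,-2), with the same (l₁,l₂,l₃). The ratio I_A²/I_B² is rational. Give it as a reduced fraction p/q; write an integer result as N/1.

Same 3,1,2: normalisation and zero-m 3j drop out of the ratio.
A: Δ: 2! 4! 0! / 7! → 1/105; sum: t=2:+1/12 = 1/12; 3j²(3 1 2; 0 1 -1) = Δ·Π!·Σ² = 1/35  (sign -1)
B: Δ: 2! 4! 0! / 7! → 1/105; sum: t=2:+1/48 = 1/48; 3j²(3 1 2; 1 1 -2) = Δ·Π!·Σ² = 1/105  (sign +1)
I_A²/I_B² = (1/35)/(1/105) = 3/1

3/1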